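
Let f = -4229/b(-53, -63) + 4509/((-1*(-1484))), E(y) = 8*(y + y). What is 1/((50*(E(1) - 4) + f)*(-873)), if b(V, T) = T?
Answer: -1484/868220713 ≈ -1.7092e-6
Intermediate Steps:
E(y) = 16*y (E(y) = 8*(2*y) = 16*y)
f = 937129/13356 (f = -4229/(-63) + 4509/((-1*(-1484))) = -4229*(-1/63) + 4509/1484 = 4229/63 + 4509*(1/1484) = 4229/63 + 4509/1484 = 937129/13356 ≈ 70.165)
1/((50*(E(1) - 4) + f)*(-873)) = 1/((50*(16*1 - 4) + 937129/13356)*(-873)) = -1/873/(50*(16 - 4) + 937129/13356) = -1/873/(50*12 + 937129/13356) = -1/873/(600 + 937129/13356) = -1/873/(8950729/13356) = (13356/8950729)*(-1/873) = -1484/868220713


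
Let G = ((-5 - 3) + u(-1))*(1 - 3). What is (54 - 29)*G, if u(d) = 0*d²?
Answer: 400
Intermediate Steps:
u(d) = 0
G = 16 (G = ((-5 - 3) + 0)*(1 - 3) = (-8 + 0)*(-2) = -8*(-2) = 16)
(54 - 29)*G = (54 - 29)*16 = 25*16 = 400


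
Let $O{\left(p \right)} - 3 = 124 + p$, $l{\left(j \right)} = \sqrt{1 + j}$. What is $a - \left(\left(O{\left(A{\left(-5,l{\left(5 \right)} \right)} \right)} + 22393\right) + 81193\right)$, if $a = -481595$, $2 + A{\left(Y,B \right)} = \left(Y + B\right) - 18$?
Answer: $-585283 - \sqrt{6} \approx -5.8529 \cdot 10^{5}$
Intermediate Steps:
$A{\left(Y,B \right)} = -20 + B + Y$ ($A{\left(Y,B \right)} = -2 - \left(18 - B - Y\right) = -2 + \left(-18 + B + Y\right) = -20 + B + Y$)
$O{\left(p \right)} = 127 + p$ ($O{\left(p \right)} = 3 + \left(124 + p\right) = 127 + p$)
$a - \left(\left(O{\left(A{\left(-5,l{\left(5 \right)} \right)} \right)} + 22393\right) + 81193\right) = -481595 - \left(\left(\left(127 - \left(25 - \sqrt{1 + 5}\right)\right) + 22393\right) + 81193\right) = -481595 - \left(\left(\left(127 - \left(25 - \sqrt{6}\right)\right) + 22393\right) + 81193\right) = -481595 - \left(\left(\left(102 + \sqrt{6}\right) + 22393\right) + 81193\right) = -481595 - \left(\left(22495 + \sqrt{6}\right) + 81193\right) = -481595 - \left(103688 + \sqrt{6}\right) = -585283 - \sqrt{6}$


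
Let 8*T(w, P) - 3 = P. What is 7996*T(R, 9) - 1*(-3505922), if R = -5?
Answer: 3517916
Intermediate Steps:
T(w, P) = 3/8 + P/8
7996*T(R, 9) - 1*(-3505922) = 7996*(3/8 + (1/8)*9) - 1*(-3505922) = 7996*(3/8 + 9/8) + 3505922 = 7996*(3/2) + 3505922 = 11994 + 3505922 = 3517916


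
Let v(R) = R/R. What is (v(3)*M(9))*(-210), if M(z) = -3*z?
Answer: 5670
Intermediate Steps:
v(R) = 1
(v(3)*M(9))*(-210) = (1*(-3*9))*(-210) = (1*(-27))*(-210) = -27*(-210) = 5670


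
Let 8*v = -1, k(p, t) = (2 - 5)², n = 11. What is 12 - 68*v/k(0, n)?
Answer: 233/18 ≈ 12.944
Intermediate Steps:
k(p, t) = 9 (k(p, t) = (-3)² = 9)
v = -⅛ (v = (⅛)*(-1) = -⅛ ≈ -0.12500)
12 - 68*v/k(0, n) = 12 - (-17)/(2*9) = 12 - 68*(-1/72) = 12 + 17/18 = 233/18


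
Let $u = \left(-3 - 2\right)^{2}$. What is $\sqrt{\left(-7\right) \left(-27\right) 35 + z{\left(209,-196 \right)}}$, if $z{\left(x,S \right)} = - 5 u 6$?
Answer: $\sqrt{5865} \approx 76.583$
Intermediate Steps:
$u = 25$ ($u = \left(-5\right)^{2} = 25$)
$z{\left(x,S \right)} = -750$ ($z{\left(x,S \right)} = \left(-5\right) 25 \cdot 6 = \left(-125\right) 6 = -750$)
$\sqrt{\left(-7\right) \left(-27\right) 35 + z{\left(209,-196 \right)}} = \sqrt{\left(-7\right) \left(-27\right) 35 - 750} = \sqrt{189 \cdot 35 - 750} = \sqrt{6615 - 750} = \sqrt{5865}$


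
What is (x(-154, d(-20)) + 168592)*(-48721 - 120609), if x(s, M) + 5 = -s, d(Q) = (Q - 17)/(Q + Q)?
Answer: -28572913530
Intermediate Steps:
d(Q) = (-17 + Q)/(2*Q) (d(Q) = (-17 + Q)/((2*Q)) = (-17 + Q)*(1/(2*Q)) = (-17 + Q)/(2*Q))
x(s, M) = -5 - s
(x(-154, d(-20)) + 168592)*(-48721 - 120609) = ((-5 - 1*(-154)) + 168592)*(-48721 - 120609) = ((-5 + 154) + 168592)*(-169330) = (149 + 168592)*(-169330) = 168741*(-169330) = -28572913530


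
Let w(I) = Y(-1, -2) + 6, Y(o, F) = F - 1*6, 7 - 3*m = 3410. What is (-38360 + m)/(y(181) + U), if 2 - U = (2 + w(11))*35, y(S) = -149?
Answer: 118483/441 ≈ 268.67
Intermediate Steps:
m = -3403/3 (m = 7/3 - 1/3*3410 = 7/3 - 3410/3 = -3403/3 ≈ -1134.3)
Y(o, F) = -6 + F (Y(o, F) = F - 6 = -6 + F)
w(I) = -2 (w(I) = (-6 - 2) + 6 = -8 + 6 = -2)
U = 2 (U = 2 - (2 - 2)*35 = 2 - 0*35 = 2 - 1*0 = 2 + 0 = 2)
(-38360 + m)/(y(181) + U) = (-38360 - 3403/3)/(-149 + 2) = -118483/3/(-147) = -118483/3*(-1/147) = 118483/441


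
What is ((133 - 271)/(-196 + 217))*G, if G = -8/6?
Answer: 184/21 ≈ 8.7619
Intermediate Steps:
G = -4/3 (G = -8*⅙ = -4/3 ≈ -1.3333)
((133 - 271)/(-196 + 217))*G = ((133 - 271)/(-196 + 217))*(-4/3) = -138/21*(-4/3) = -138*1/21*(-4/3) = -46/7*(-4/3) = 184/21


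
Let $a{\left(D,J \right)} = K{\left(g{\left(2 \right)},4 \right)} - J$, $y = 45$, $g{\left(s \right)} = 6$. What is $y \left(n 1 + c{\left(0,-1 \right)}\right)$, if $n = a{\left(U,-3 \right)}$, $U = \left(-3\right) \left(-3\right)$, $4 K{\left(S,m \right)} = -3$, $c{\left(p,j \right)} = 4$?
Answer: $\frac{1125}{4} \approx 281.25$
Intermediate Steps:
$K{\left(S,m \right)} = - \frac{3}{4}$ ($K{\left(S,m \right)} = \frac{1}{4} \left(-3\right) = - \frac{3}{4}$)
$U = 9$
$a{\left(D,J \right)} = - \frac{3}{4} - J$
$n = \frac{9}{4}$ ($n = - \frac{3}{4} - -3 = - \frac{3}{4} + 3 = \frac{9}{4} \approx 2.25$)
$y \left(n 1 + c{\left(0,-1 \right)}\right) = 45 \left(\frac{9}{4} \cdot 1 + 4\right) = 45 \left(\frac{9}{4} + 4\right) = 45 \cdot \frac{25}{4} = \frac{1125}{4}$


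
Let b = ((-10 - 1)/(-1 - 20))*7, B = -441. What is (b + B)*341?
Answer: -447392/3 ≈ -1.4913e+5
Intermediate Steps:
b = 11/3 (b = -11/(-21)*7 = -11*(-1/21)*7 = (11/21)*7 = 11/3 ≈ 3.6667)
(b + B)*341 = (11/3 - 441)*341 = -1312/3*341 = -447392/3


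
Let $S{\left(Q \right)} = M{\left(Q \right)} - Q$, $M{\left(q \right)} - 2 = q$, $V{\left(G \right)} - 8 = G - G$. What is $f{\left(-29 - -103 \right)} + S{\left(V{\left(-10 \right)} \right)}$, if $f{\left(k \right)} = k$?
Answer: $76$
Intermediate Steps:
$V{\left(G \right)} = 8$ ($V{\left(G \right)} = 8 + \left(G - G\right) = 8 + 0 = 8$)
$M{\left(q \right)} = 2 + q$
$S{\left(Q \right)} = 2$ ($S{\left(Q \right)} = \left(2 + Q\right) - Q = 2$)
$f{\left(-29 - -103 \right)} + S{\left(V{\left(-10 \right)} \right)} = \left(-29 - -103\right) + 2 = \left(-29 + 103\right) + 2 = 74 + 2 = 76$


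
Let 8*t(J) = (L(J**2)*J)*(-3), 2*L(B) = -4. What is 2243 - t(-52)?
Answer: 2282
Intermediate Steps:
L(B) = -2 (L(B) = (1/2)*(-4) = -2)
t(J) = 3*J/4 (t(J) = (-2*J*(-3))/8 = (6*J)/8 = 3*J/4)
2243 - t(-52) = 2243 - 3*(-52)/4 = 2243 - 1*(-39) = 2243 + 39 = 2282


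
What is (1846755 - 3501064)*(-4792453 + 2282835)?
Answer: 4151683643962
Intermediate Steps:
(1846755 - 3501064)*(-4792453 + 2282835) = -1654309*(-2509618) = 4151683643962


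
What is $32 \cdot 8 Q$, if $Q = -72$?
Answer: $-18432$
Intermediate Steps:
$32 \cdot 8 Q = 32 \cdot 8 \left(-72\right) = 256 \left(-72\right) = -18432$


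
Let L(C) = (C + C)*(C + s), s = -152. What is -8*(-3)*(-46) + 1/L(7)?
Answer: -2241121/2030 ≈ -1104.0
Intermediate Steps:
L(C) = 2*C*(-152 + C) (L(C) = (C + C)*(C - 152) = (2*C)*(-152 + C) = 2*C*(-152 + C))
-8*(-3)*(-46) + 1/L(7) = -8*(-3)*(-46) + 1/(2*7*(-152 + 7)) = 24*(-46) + 1/(2*7*(-145)) = -1104 + 1/(-2030) = -1104 - 1/2030 = -2241121/2030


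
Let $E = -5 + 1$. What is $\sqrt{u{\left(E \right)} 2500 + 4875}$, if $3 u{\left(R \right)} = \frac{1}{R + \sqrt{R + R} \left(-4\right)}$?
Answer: $\frac{5 \sqrt{30} \sqrt{\frac{56 + 117 i \sqrt{2}}{1 + 2 i \sqrt{2}}}}{3} \approx 69.657 + 0.46997 i$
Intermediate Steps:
$E = -4$
$u{\left(R \right)} = \frac{1}{3 \left(R - 4 \sqrt{2} \sqrt{R}\right)}$ ($u{\left(R \right)} = \frac{1}{3 \left(R + \sqrt{R + R} \left(-4\right)\right)} = \frac{1}{3 \left(R + \sqrt{2 R} \left(-4\right)\right)} = \frac{1}{3 \left(R + \sqrt{2} \sqrt{R} \left(-4\right)\right)} = \frac{1}{3 \left(R - 4 \sqrt{2} \sqrt{R}\right)}$)
$\sqrt{u{\left(E \right)} 2500 + 4875} = \sqrt{\frac{1}{3 \left(-4 - 4 \sqrt{2} \sqrt{-4}\right)} 2500 + 4875} = \sqrt{\frac{1}{3 \left(-4 - 4 \sqrt{2} \cdot 2 i\right)} 2500 + 4875} = \sqrt{\frac{1}{3 \left(-4 - 8 i \sqrt{2}\right)} 2500 + 4875} = \sqrt{\frac{2500}{3 \left(-4 - 8 i \sqrt{2}\right)} + 4875} = \sqrt{4875 + \frac{2500}{3 \left(-4 - 8 i \sqrt{2}\right)}}$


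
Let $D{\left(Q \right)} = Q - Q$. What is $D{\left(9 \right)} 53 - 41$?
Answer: $-41$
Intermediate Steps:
$D{\left(Q \right)} = 0$
$D{\left(9 \right)} 53 - 41 = 0 \cdot 53 - 41 = 0 - 41 = -41$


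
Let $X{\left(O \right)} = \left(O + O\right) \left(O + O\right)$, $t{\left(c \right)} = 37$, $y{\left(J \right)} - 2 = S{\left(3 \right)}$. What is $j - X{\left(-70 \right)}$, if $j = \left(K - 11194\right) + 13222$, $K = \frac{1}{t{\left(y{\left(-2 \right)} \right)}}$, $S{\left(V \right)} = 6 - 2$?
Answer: $- \frac{650163}{37} \approx -17572.0$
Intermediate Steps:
$S{\left(V \right)} = 4$ ($S{\left(V \right)} = 6 - 2 = 4$)
$y{\left(J \right)} = 6$ ($y{\left(J \right)} = 2 + 4 = 6$)
$X{\left(O \right)} = 4 O^{2}$ ($X{\left(O \right)} = 2 O 2 O = 4 O^{2}$)
$K = \frac{1}{37} \approx 0.027027$
$j = \frac{75037}{37}$ ($j = \left(\frac{1}{37} - 11194\right) + 13222 = - \frac{414177}{37} + 13222 = \frac{75037}{37} \approx 2028.0$)
$j - X{\left(-70 \right)} = \frac{75037}{37} - 4 \left(-70\right)^{2} = \frac{75037}{37} - 4 \cdot 4900 = \frac{75037}{37} - 19600 = - \frac{650163}{37}$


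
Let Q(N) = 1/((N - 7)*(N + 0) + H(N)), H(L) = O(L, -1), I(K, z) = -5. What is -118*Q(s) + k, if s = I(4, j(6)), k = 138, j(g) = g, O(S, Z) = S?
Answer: 7472/55 ≈ 135.85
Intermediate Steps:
H(L) = L
s = -5
Q(N) = 1/(N + N*(-7 + N)) (Q(N) = 1/((N - 7)*(N + 0) + N) = 1/((-7 + N)*N + N) = 1/(N*(-7 + N) + N) = 1/(N + N*(-7 + N)))
-118*Q(s) + k = -118/((-5)*(-6 - 5)) + 138 = -(-118)/(5*(-11)) + 138 = -(-118)*(-1)/(5*11) + 138 = -118*1/55 + 138 = -118/55 + 138 = 7472/55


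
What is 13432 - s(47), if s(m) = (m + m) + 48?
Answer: 13290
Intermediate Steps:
s(m) = 48 + 2*m (s(m) = 2*m + 48 = 48 + 2*m)
13432 - s(47) = 13432 - (48 + 2*47) = 13432 - (48 + 94) = 13432 - 1*142 = 13432 - 142 = 13290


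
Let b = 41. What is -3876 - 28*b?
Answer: -5024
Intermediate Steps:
-3876 - 28*b = -3876 - 28*41 = -3876 - 1*1148 = -3876 - 1148 = -5024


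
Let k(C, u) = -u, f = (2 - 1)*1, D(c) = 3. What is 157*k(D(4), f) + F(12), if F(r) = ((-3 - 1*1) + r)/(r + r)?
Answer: -470/3 ≈ -156.67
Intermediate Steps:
f = 1 (f = 1*1 = 1)
F(r) = (-4 + r)/(2*r) (F(r) = ((-3 - 1) + r)/((2*r)) = (-4 + r)*(1/(2*r)) = (-4 + r)/(2*r))
157*k(D(4), f) + F(12) = 157*(-1*1) + (½)*(-4 + 12)/12 = 157*(-1) + (½)*(1/12)*8 = -157 + ⅓ = -470/3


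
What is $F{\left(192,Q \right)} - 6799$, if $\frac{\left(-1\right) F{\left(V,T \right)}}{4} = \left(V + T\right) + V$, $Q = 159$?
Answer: $-8971$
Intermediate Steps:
$F{\left(V,T \right)} = - 8 V - 4 T$ ($F{\left(V,T \right)} = - 4 \left(\left(V + T\right) + V\right) = - 4 \left(\left(T + V\right) + V\right) = - 4 \left(T + 2 V\right) = - 8 V - 4 T$)
$F{\left(192,Q \right)} - 6799 = \left(\left(-8\right) 192 - 636\right) - 6799 = \left(-1536 - 636\right) - 6799 = -2172 - 6799 = -8971$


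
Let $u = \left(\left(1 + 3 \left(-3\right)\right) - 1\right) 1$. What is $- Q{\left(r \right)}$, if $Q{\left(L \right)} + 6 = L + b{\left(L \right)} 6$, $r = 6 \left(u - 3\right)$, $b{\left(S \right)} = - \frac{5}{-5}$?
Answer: $72$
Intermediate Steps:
$b{\left(S \right)} = 1$ ($b{\left(S \right)} = \left(-5\right) \left(- \frac{1}{5}\right) = 1$)
$u = -9$ ($u = \left(\left(1 - 9\right) - 1\right) 1 = \left(-8 - 1\right) 1 = \left(-9\right) 1 = -9$)
$r = -72$ ($r = 6 \left(-9 - 3\right) = 6 \left(-12\right) = -72$)
$Q{\left(L \right)} = L$ ($Q{\left(L \right)} = -6 + \left(L + 1 \cdot 6\right) = -6 + \left(L + 6\right) = -6 + \left(6 + L\right) = L$)
$- Q{\left(r \right)} = \left(-1\right) \left(-72\right) = 72$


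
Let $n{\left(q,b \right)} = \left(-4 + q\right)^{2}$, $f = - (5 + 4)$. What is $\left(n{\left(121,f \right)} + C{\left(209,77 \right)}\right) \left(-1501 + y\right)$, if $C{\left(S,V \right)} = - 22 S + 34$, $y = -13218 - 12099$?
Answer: $-244714250$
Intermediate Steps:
$f = -9$ ($f = \left(-1\right) 9 = -9$)
$y = -25317$
$C{\left(S,V \right)} = 34 - 22 S$
$\left(n{\left(121,f \right)} + C{\left(209,77 \right)}\right) \left(-1501 + y\right) = \left(\left(-4 + 121\right)^{2} + \left(34 - 4598\right)\right) \left(-1501 - 25317\right) = \left(117^{2} + \left(34 - 4598\right)\right) \left(-26818\right) = \left(13689 - 4564\right) \left(-26818\right) = 9125 \left(-26818\right) = -244714250$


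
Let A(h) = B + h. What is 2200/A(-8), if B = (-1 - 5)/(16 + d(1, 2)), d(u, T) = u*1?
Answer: -18700/71 ≈ -263.38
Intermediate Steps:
d(u, T) = u
B = -6/17 (B = (-1 - 5)/(16 + 1) = -6/17 ≈ -0.35294)
A(h) = -6/17 + h
2200/A(-8) = 2200/(-6/17 - 8) = 2200/(-142/17) = 2200*(-17/142) = -18700/71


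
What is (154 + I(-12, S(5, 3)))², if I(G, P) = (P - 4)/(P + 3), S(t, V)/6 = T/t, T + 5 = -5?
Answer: 1965604/81 ≈ 24267.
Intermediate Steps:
T = -10 (T = -5 - 5 = -10)
S(t, V) = -60/t (S(t, V) = 6*(-10/t) = -60/t)
I(G, P) = (-4 + P)/(3 + P)
(154 + I(-12, S(5, 3)))² = (154 + (-4 - 60/5)/(3 - 60/5))² = (154 + (-4 - 60*⅕)/(3 - 60*⅕))² = (154 + (-4 - 12)/(3 - 12))² = (154 - 16/(-9))² = (154 - ⅑*(-16))² = (154 + 16/9)² = (1402/9)² = 1965604/81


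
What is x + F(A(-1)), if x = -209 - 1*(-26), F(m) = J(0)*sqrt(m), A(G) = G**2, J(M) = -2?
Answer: -185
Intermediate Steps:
F(m) = -2*sqrt(m)
x = -183 (x = -209 + 26 = -183)
x + F(A(-1)) = -183 - 2*sqrt((-1)**2) = -183 - 2*sqrt(1) = -183 - 2*1 = -183 - 2 = -185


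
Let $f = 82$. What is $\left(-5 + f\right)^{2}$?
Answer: $5929$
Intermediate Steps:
$\left(-5 + f\right)^{2} = \left(-5 + 82\right)^{2} = 77^{2} = 5929$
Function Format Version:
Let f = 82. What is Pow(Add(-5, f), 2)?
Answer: 5929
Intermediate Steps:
Pow(Add(-5, f), 2) = Pow(Add(-5, 82), 2) = Pow(77, 2) = 5929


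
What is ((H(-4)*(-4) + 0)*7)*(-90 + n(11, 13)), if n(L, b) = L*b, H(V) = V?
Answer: 5936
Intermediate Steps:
((H(-4)*(-4) + 0)*7)*(-90 + n(11, 13)) = ((-4*(-4) + 0)*7)*(-90 + 11*13) = ((16 + 0)*7)*(-90 + 143) = (16*7)*53 = 112*53 = 5936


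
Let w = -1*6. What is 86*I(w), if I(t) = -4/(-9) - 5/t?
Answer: 989/9 ≈ 109.89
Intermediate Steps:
w = -6
I(t) = 4/9 - 5/t (I(t) = -4*(-⅑) - 5/t = 4/9 - 5/t)
86*I(w) = 86*(4/9 - 5/(-6)) = 86*(4/9 - 5*(-⅙)) = 86*(4/9 + ⅚) = 86*(23/18) = 989/9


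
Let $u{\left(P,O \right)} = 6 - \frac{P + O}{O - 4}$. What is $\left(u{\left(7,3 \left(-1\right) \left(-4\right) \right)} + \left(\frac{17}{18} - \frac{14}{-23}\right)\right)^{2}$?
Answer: $\frac{73530625}{2742336} \approx 26.813$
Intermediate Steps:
$u{\left(P,O \right)} = 6 - \frac{O + P}{-4 + O}$
$\left(u{\left(7,3 \left(-1\right) \left(-4\right) \right)} + \left(\frac{17}{18} - \frac{14}{-23}\right)\right)^{2} = \left(\frac{-24 - 7 + 5 \cdot 3 \left(-1\right) \left(-4\right)}{-4 + 3 \left(-1\right) \left(-4\right)} + \left(\frac{17}{18} - \frac{14}{-23}\right)\right)^{2} = \left(\frac{-24 - 7 + 5 \left(\left(-3\right) \left(-4\right)\right)}{-4 - -12} + \left(17 \cdot \frac{1}{18} - - \frac{14}{23}\right)\right)^{2} = \left(\frac{-24 - 7 + 5 \cdot 12}{-4 + 12} + \left(\frac{17}{18} + \frac{14}{23}\right)\right)^{2} = \left(\frac{-24 - 7 + 60}{8} + \frac{643}{414}\right)^{2} = \left(\frac{1}{8} \cdot 29 + \frac{643}{414}\right)^{2} = \left(\frac{29}{8} + \frac{643}{414}\right)^{2} = \left(\frac{8575}{1656}\right)^{2} = \frac{73530625}{2742336}$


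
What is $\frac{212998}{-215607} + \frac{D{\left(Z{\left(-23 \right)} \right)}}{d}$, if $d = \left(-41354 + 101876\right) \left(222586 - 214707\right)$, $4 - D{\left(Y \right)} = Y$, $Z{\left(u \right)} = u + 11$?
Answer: $- \frac{2418302317586}{2447924043873} \approx -0.9879$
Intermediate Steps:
$Z{\left(u \right)} = 11 + u$
$D{\left(Y \right)} = 4 - Y$
$d = 476852838$ ($d = 60522 \cdot 7879 = 476852838$)
$\frac{212998}{-215607} + \frac{D{\left(Z{\left(-23 \right)} \right)}}{d} = \frac{212998}{-215607} + \frac{4 - \left(11 - 23\right)}{476852838} = 212998 \left(- \frac{1}{215607}\right) + \left(4 - -12\right) \frac{1}{476852838} = - \frac{212998}{215607} + \left(4 + 12\right) \frac{1}{476852838} = - \frac{212998}{215607} + 16 \cdot \frac{1}{476852838} = - \frac{212998}{215607} + \frac{8}{238426419} = - \frac{2418302317586}{2447924043873}$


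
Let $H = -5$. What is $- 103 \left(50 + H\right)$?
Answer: $-4635$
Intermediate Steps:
$- 103 \left(50 + H\right) = - 103 \left(50 - 5\right) = \left(-103\right) 45 = -4635$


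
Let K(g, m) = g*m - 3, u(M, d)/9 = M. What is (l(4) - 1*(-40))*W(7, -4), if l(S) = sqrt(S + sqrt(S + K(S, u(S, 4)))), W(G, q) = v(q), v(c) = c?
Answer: -160 - 4*sqrt(4 + sqrt(145)) ≈ -176.02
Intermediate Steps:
W(G, q) = q
u(M, d) = 9*M
K(g, m) = -3 + g*m
l(S) = sqrt(S + sqrt(-3 + S + 9*S**2)) (l(S) = sqrt(S + sqrt(S + (-3 + S*(9*S)))) = sqrt(S + sqrt(S + (-3 + 9*S**2))) = sqrt(S + sqrt(-3 + S + 9*S**2)))
(l(4) - 1*(-40))*W(7, -4) = (sqrt(4 + sqrt(-3 + 4 + 9*4**2)) - 1*(-40))*(-4) = (sqrt(4 + sqrt(-3 + 4 + 9*16)) + 40)*(-4) = (sqrt(4 + sqrt(-3 + 4 + 144)) + 40)*(-4) = (sqrt(4 + sqrt(145)) + 40)*(-4) = (40 + sqrt(4 + sqrt(145)))*(-4) = -160 - 4*sqrt(4 + sqrt(145))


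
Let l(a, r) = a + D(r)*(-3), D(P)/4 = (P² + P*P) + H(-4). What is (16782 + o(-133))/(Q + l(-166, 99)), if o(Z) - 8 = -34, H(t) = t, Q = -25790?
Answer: -4189/65283 ≈ -0.064167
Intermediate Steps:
D(P) = -16 + 8*P² (D(P) = 4*((P² + P*P) - 4) = 4*((P² + P²) - 4) = 4*(2*P² - 4) = 4*(-4 + 2*P²) = -16 + 8*P²)
l(a, r) = 48 + a - 24*r² (l(a, r) = a + (-16 + 8*r²)*(-3) = a + (48 - 24*r²) = 48 + a - 24*r²)
o(Z) = -26 (o(Z) = 8 - 34 = -26)
(16782 + o(-133))/(Q + l(-166, 99)) = (16782 - 26)/(-25790 + (48 - 166 - 24*99²)) = 16756/(-25790 + (48 - 166 - 24*9801)) = 16756/(-25790 + (48 - 166 - 235224)) = 16756/(-25790 - 235342) = 16756/(-261132) = 16756*(-1/261132) = -4189/65283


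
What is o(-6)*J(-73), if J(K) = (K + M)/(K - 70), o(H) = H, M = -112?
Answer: -1110/143 ≈ -7.7622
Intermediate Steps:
J(K) = (-112 + K)/(-70 + K) (J(K) = (K - 112)/(K - 70) = (-112 + K)/(-70 + K))
o(-6)*J(-73) = -6*(-112 - 73)/(-70 - 73) = -6*(-185)/(-143) = -(-6)*(-185)/143 = -6*185/143 = -1110/143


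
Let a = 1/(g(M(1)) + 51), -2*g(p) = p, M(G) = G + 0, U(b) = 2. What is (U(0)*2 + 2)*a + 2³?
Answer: 820/101 ≈ 8.1188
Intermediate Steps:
M(G) = G
g(p) = -p/2
a = 2/101 (a = 1/(-½*1 + 51) = 1/(-½ + 51) = 1/(101/2) = 2/101 ≈ 0.019802)
(U(0)*2 + 2)*a + 2³ = (2*2 + 2)*(2/101) + 2³ = (4 + 2)*(2/101) + 8 = 6*(2/101) + 8 = 12/101 + 8 = 820/101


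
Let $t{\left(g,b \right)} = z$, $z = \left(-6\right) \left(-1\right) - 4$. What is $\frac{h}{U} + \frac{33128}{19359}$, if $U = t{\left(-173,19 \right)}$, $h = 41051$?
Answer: $\frac{794772565}{38718} \approx 20527.0$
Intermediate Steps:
$z = 2$ ($z = 6 - 4 = 2$)
$t{\left(g,b \right)} = 2$
$U = 2$
$\frac{h}{U} + \frac{33128}{19359} = \frac{41051}{2} + \frac{33128}{19359} = \frac{794772565}{38718}$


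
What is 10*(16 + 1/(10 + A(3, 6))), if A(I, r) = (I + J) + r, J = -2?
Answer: 2730/17 ≈ 160.59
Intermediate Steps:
A(I, r) = -2 + I + r (A(I, r) = (I - 2) + r = (-2 + I) + r = -2 + I + r)
10*(16 + 1/(10 + A(3, 6))) = 10*(16 + 1/(10 + (-2 + 3 + 6))) = 10*(16 + 1/(10 + 7)) = 10*(16 + 1/17) = 10*(273/17) = 2730/17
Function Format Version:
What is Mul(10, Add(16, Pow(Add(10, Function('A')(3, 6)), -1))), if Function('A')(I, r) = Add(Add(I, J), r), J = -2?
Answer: Rational(2730, 17) ≈ 160.59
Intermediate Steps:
Function('A')(I, r) = Add(-2, I, r) (Function('A')(I, r) = Add(Add(I, -2), r) = Add(Add(-2, I), r) = Add(-2, I, r))
Mul(10, Add(16, Pow(Add(10, Function('A')(3, 6)), -1))) = Mul(10, Add(16, Pow(Add(10, Add(-2, 3, 6)), -1))) = Mul(10, Add(16, Pow(Add(10, 7), -1))) = Mul(10, Add(16, Pow(17, -1))) = Mul(10, Add(16, Rational(1, 17))) = Mul(10, Rational(273, 17)) = Rational(2730, 17)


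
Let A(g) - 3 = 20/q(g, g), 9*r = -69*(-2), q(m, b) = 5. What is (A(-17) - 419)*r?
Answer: -18952/3 ≈ -6317.3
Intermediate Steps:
r = 46/3 (r = (-69*(-2))/9 = (1/9)*138 = 46/3 ≈ 15.333)
A(g) = 7 (A(g) = 3 + 20/5 = 3 + 20*(1/5) = 3 + 4 = 7)
(A(-17) - 419)*r = (7 - 419)*(46/3) = -412*46/3 = -18952/3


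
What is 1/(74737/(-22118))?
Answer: -22118/74737 ≈ -0.29594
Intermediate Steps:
1/(74737/(-22118)) = 1/(74737*(-1/22118)) = 1/(-74737/22118) = -22118/74737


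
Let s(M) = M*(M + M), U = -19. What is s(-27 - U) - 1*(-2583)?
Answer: 2711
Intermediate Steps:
s(M) = 2*M² (s(M) = M*(2*M) = 2*M²)
s(-27 - U) - 1*(-2583) = 2*(-27 - 1*(-19))² - 1*(-2583) = 2*(-27 + 19)² + 2583 = 2*(-8)² + 2583 = 2*64 + 2583 = 128 + 2583 = 2711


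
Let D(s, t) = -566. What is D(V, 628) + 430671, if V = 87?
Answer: 430105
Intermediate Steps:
D(V, 628) + 430671 = -566 + 430671 = 430105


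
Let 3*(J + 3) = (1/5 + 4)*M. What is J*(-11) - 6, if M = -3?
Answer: 366/5 ≈ 73.200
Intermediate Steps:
J = -36/5 (J = -3 + ((1/5 + 4)*(-3))/3 = -3 + ((1*(⅕) + 4)*(-3))/3 = -3 + ((⅕ + 4)*(-3))/3 = -3 + ((21/5)*(-3))/3 = -3 + (⅓)*(-63/5) = -3 - 21/5 = -36/5 ≈ -7.2000)
J*(-11) - 6 = -36/5*(-11) - 6 = 396/5 - 6 = 366/5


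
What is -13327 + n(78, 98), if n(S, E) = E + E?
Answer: -13131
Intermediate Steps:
n(S, E) = 2*E
-13327 + n(78, 98) = -13327 + 2*98 = -13327 + 196 = -13131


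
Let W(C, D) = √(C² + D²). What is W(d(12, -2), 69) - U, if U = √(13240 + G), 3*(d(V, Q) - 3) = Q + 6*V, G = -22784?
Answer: √49090/3 - 2*I*√2386 ≈ 73.854 - 97.693*I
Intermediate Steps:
d(V, Q) = 3 + 2*V + Q/3 (d(V, Q) = 3 + (Q + 6*V)/3 = 3 + (2*V + Q/3) = 3 + 2*V + Q/3)
U = 2*I*√2386 (U = √(13240 - 22784) = √(-9544) = 2*I*√2386 ≈ 97.693*I)
W(d(12, -2), 69) - U = √((3 + 2*12 + (⅓)*(-2))² + 69²) - 2*I*√2386 = √((3 + 24 - ⅔)² + 4761) - 2*I*√2386 = √((79/3)² + 4761) - 2*I*√2386 = √(6241/9 + 4761) - 2*I*√2386 = √(49090/9) - 2*I*√2386 = √49090/3 - 2*I*√2386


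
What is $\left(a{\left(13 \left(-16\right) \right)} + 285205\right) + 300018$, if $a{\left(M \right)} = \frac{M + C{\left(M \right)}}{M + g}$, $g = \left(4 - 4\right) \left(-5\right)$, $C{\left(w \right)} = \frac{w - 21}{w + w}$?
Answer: $\frac{50638262043}{86528} \approx 5.8522 \cdot 10^{5}$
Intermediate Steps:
$C{\left(w \right)} = \frac{-21 + w}{2 w}$
$g = 0$ ($g = 0 \left(-5\right) = 0$)
$a{\left(M \right)} = \frac{M + \frac{-21 + M}{2 M}}{M}$ ($a{\left(M \right)} = \frac{M + \frac{-21 + M}{2 M}}{M + 0} = \frac{M + \frac{-21 + M}{2 M}}{M}$)
$\left(a{\left(13 \left(-16\right) \right)} + 285205\right) + 300018 = \left(\frac{-21 + 13 \left(-16\right) + 2 \left(13 \left(-16\right)\right)^{2}}{2 \cdot 43264} + 285205\right) + 300018 = \left(\frac{-21 - 208 + 2 \left(-208\right)^{2}}{2 \cdot 43264} + 285205\right) + 300018 = \left(\frac{1}{2} \cdot \frac{1}{43264} \left(-21 - 208 + 2 \cdot 43264\right) + 285205\right) + 300018 = \left(\frac{1}{2} \cdot \frac{1}{43264} \left(-21 - 208 + 86528\right) + 285205\right) + 300018 = \left(\frac{1}{2} \cdot \frac{1}{43264} \cdot 86299 + 285205\right) + 300018 = \left(\frac{86299}{86528} + 285205\right) + 300018 = \frac{24678304539}{86528} + 300018 = \frac{50638262043}{86528}$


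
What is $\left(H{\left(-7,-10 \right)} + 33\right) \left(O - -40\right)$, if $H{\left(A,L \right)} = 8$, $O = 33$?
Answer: $2993$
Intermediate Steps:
$\left(H{\left(-7,-10 \right)} + 33\right) \left(O - -40\right) = \left(8 + 33\right) \left(33 - -40\right) = 41 \left(33 + 40\right) = 41 \cdot 73 = 2993$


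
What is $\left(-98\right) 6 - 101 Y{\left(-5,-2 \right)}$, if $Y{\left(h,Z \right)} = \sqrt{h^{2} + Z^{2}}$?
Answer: $-588 - 101 \sqrt{29} \approx -1131.9$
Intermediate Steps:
$Y{\left(h,Z \right)} = \sqrt{Z^{2} + h^{2}}$
$\left(-98\right) 6 - 101 Y{\left(-5,-2 \right)} = \left(-98\right) 6 - 101 \sqrt{\left(-2\right)^{2} + \left(-5\right)^{2}} = -588 - 101 \sqrt{4 + 25} = -588 - 101 \sqrt{29}$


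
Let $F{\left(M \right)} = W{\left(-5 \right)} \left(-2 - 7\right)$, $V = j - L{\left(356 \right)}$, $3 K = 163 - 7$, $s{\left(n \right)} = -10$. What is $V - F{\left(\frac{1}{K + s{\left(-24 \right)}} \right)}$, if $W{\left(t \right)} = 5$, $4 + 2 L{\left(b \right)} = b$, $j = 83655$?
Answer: $83524$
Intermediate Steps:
$L{\left(b \right)} = -2 + \frac{b}{2}$
$K = 52$ ($K = \frac{163 - 7}{3} = \frac{1}{3} \cdot 156 = 52$)
$V = 83479$ ($V = 83655 - \left(-2 + \frac{1}{2} \cdot 356\right) = 83655 - \left(-2 + 178\right) = 83655 - 176 = 83479$)
$F{\left(M \right)} = -45$ ($F{\left(M \right)} = 5 \left(-2 - 7\right) = 5 \left(-9\right) = -45$)
$V - F{\left(\frac{1}{K + s{\left(-24 \right)}} \right)} = 83479 - -45 = 83479 + 45 = 83524$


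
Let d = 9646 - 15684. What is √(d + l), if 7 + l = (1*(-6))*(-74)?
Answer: I*√5601 ≈ 74.84*I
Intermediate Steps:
l = 437 (l = -7 + (1*(-6))*(-74) = -7 - 6*(-74) = -7 + 444 = 437)
d = -6038
√(d + l) = √(-6038 + 437) = √(-5601) = I*√5601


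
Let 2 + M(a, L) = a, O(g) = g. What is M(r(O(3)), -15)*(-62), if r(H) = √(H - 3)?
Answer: 124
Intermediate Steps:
r(H) = √(-3 + H)
M(a, L) = -2 + a
M(r(O(3)), -15)*(-62) = (-2 + √(-3 + 3))*(-62) = (-2 + √0)*(-62) = (-2 + 0)*(-62) = -2*(-62) = 124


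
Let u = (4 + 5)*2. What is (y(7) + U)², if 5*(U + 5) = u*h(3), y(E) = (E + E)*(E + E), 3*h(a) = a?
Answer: 946729/25 ≈ 37869.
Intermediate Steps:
h(a) = a/3
u = 18 (u = 9*2 = 18)
y(E) = 4*E² (y(E) = (2*E)*(2*E) = 4*E²)
U = -7/5 (U = -5 + (18*((⅓)*3))/5 = -5 + (18*1)/5 = -5 + (⅕)*18 = -5 + 18/5 = -7/5 ≈ -1.4000)
(y(7) + U)² = (4*7² - 7/5)² = (4*49 - 7/5)² = (196 - 7/5)² = (973/5)² = 946729/25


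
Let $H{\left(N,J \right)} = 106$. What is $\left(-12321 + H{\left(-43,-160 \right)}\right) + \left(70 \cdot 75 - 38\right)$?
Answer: $-7003$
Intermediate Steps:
$\left(-12321 + H{\left(-43,-160 \right)}\right) + \left(70 \cdot 75 - 38\right) = \left(-12321 + 106\right) + \left(70 \cdot 75 - 38\right) = -12215 + \left(5250 - 38\right) = -12215 + 5212 = -7003$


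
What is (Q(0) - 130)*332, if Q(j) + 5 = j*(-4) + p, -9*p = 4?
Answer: -404708/9 ≈ -44968.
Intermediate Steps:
p = -4/9 (p = -1/9*4 = -4/9 ≈ -0.44444)
Q(j) = -49/9 - 4*j (Q(j) = -5 + (j*(-4) - 4/9) = -5 + (-4*j - 4/9) = -5 + (-4/9 - 4*j) = -49/9 - 4*j)
(Q(0) - 130)*332 = ((-49/9 - 4*0) - 130)*332 = ((-49/9 + 0) - 130)*332 = (-49/9 - 130)*332 = -1219/9*332 = -404708/9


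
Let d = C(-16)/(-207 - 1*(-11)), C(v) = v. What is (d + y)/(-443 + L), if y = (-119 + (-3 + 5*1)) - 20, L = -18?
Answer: 6709/22589 ≈ 0.29700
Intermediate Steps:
y = -137 (y = (-119 + (-3 + 5)) - 20 = (-119 + 2) - 20 = -117 - 20 = -137)
d = 4/49 (d = -16/(-207 - 1*(-11)) = -16/(-207 + 11) = -16/(-196) = -16*(-1/196) = 4/49 ≈ 0.081633)
(d + y)/(-443 + L) = (4/49 - 137)/(-443 - 18) = -6709/49/(-461) = -6709/49*(-1/461) = 6709/22589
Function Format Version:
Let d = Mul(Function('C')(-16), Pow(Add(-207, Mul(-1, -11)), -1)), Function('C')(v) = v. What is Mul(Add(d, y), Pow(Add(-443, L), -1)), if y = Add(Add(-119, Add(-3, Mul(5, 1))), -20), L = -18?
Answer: Rational(6709, 22589) ≈ 0.29700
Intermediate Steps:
y = -137 (y = Add(Add(-119, Add(-3, 5)), -20) = Add(Add(-119, 2), -20) = Add(-117, -20) = -137)
d = Rational(4, 49) (d = Mul(-16, Pow(Add(-207, Mul(-1, -11)), -1)) = Mul(-16, Pow(Add(-207, 11), -1)) = Mul(-16, Pow(-196, -1)) = Mul(-16, Rational(-1, 196)) = Rational(4, 49) ≈ 0.081633)
Mul(Add(d, y), Pow(Add(-443, L), -1)) = Mul(Add(Rational(4, 49), -137), Pow(Add(-443, -18), -1)) = Mul(Rational(-6709, 49), Pow(-461, -1)) = Mul(Rational(-6709, 49), Rational(-1, 461)) = Rational(6709, 22589)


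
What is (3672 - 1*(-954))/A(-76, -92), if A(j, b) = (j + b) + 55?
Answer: -4626/113 ≈ -40.938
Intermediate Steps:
A(j, b) = 55 + b + j (A(j, b) = (b + j) + 55 = 55 + b + j)
(3672 - 1*(-954))/A(-76, -92) = (3672 - 1*(-954))/(55 - 92 - 76) = (3672 + 954)/(-113) = 4626*(-1/113) = -4626/113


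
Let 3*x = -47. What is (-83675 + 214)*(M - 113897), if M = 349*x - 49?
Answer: 29899152101/3 ≈ 9.9664e+9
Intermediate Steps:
x = -47/3 (x = (⅓)*(-47) = -47/3 ≈ -15.667)
M = -16550/3 (M = 349*(-47/3) - 49 = -16403/3 - 49 = -16550/3 ≈ -5516.7)
(-83675 + 214)*(M - 113897) = (-83675 + 214)*(-16550/3 - 113897) = -83461*(-358241/3) = 29899152101/3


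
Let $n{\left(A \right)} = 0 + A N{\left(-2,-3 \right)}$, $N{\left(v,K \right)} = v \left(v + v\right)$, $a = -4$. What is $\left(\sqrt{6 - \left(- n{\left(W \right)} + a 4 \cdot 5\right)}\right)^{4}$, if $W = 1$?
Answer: $8836$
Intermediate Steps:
$N{\left(v,K \right)} = 2 v^{2}$ ($N{\left(v,K \right)} = v 2 v = 2 v^{2}$)
$n{\left(A \right)} = 8 A$ ($n{\left(A \right)} = 0 + A 2 \left(-2\right)^{2} = 0 + A 2 \cdot 4 = 0 + A 8 = 0 + 8 A = 8 A$)
$\left(\sqrt{6 - \left(- n{\left(W \right)} + a 4 \cdot 5\right)}\right)^{4} = \left(\sqrt{6 - \left(-8 + \left(-4\right) 4 \cdot 5\right)}\right)^{4} = \left(\sqrt{6 - \left(-8 - 80\right)}\right)^{4} = \left(\sqrt{6 + \left(8 - -80\right)}\right)^{4} = \left(\sqrt{6 + \left(8 + 80\right)}\right)^{4} = \left(\sqrt{6 + 88}\right)^{4} = \left(\sqrt{94}\right)^{4} = 8836$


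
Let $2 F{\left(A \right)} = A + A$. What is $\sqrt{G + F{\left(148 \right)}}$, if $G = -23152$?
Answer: $18 i \sqrt{71} \approx 151.67 i$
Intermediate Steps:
$F{\left(A \right)} = A$ ($F{\left(A \right)} = \frac{A + A}{2} = \frac{2 A}{2} = A$)
$\sqrt{G + F{\left(148 \right)}} = \sqrt{-23152 + 148} = \sqrt{-23004} = 18 i \sqrt{71}$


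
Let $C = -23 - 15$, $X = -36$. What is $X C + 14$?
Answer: $1382$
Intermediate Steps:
$C = -38$
$X C + 14 = \left(-36\right) \left(-38\right) + 14 = 1368 + 14 = 1382$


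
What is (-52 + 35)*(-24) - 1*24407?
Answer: -23999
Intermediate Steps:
(-52 + 35)*(-24) - 1*24407 = -17*(-24) - 24407 = 408 - 24407 = -23999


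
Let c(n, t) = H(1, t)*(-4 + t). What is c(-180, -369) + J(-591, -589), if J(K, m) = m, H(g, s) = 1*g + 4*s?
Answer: 549586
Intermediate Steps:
H(g, s) = g + 4*s
c(n, t) = (1 + 4*t)*(-4 + t)
c(-180, -369) + J(-591, -589) = (1 + 4*(-369))*(-4 - 369) - 589 = (1 - 1476)*(-373) - 589 = -1475*(-373) - 589 = 550175 - 589 = 549586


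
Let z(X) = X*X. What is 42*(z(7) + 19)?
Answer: 2856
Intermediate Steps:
z(X) = X**2
42*(z(7) + 19) = 42*(7**2 + 19) = 42*(49 + 19) = 42*68 = 2856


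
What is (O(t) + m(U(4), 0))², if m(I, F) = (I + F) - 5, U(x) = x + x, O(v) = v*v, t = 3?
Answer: 144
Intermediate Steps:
O(v) = v²
U(x) = 2*x
m(I, F) = -5 + F + I (m(I, F) = (F + I) - 5 = -5 + F + I)
(O(t) + m(U(4), 0))² = (3² + (-5 + 0 + 2*4))² = (9 + (-5 + 0 + 8))² = (9 + 3)² = 12² = 144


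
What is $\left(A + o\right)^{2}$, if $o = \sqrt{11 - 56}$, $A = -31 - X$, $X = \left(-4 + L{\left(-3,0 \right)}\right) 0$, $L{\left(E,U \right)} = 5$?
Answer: $916 - 186 i \sqrt{5} \approx 916.0 - 415.91 i$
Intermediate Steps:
$X = 0$ ($X = \left(-4 + 5\right) 0 = 1 \cdot 0 = 0$)
$A = -31$ ($A = -31 - 0 = -31 + 0 = -31$)
$o = 3 i \sqrt{5}$ ($o = \sqrt{-45} = 3 i \sqrt{5} \approx 6.7082 i$)
$\left(A + o\right)^{2} = \left(-31 + 3 i \sqrt{5}\right)^{2}$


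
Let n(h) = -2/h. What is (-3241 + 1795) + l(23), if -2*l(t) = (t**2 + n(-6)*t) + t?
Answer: -10355/6 ≈ -1725.8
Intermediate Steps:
l(t) = -2*t/3 - t**2/2 (l(t) = -((t**2 + (-2/(-6))*t) + t)/2 = -((t**2 + (-2*(-1/6))*t) + t)/2 = -((t**2 + t/3) + t)/2 = -(t**2 + 4*t/3)/2 = -2*t/3 - t**2/2)
(-3241 + 1795) + l(23) = (-3241 + 1795) - 1/6*23*(4 + 3*23) = -1446 - 1/6*23*(4 + 69) = -1446 - 1/6*23*73 = -1446 - 1679/6 = -10355/6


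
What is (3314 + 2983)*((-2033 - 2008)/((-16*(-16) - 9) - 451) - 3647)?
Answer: -1553148753/68 ≈ -2.2840e+7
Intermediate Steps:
(3314 + 2983)*((-2033 - 2008)/((-16*(-16) - 9) - 451) - 3647) = 6297*(-4041/((256 - 9) - 451) - 3647) = 6297*(-4041/(247 - 451) - 3647) = 6297*(-4041/(-204) - 3647) = 6297*(-4041*(-1/204) - 3647) = 6297*(1347/68 - 3647) = 6297*(-246649/68) = -1553148753/68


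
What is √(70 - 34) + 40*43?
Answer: 1726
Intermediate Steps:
√(70 - 34) + 40*43 = √36 + 1720 = 6 + 1720 = 1726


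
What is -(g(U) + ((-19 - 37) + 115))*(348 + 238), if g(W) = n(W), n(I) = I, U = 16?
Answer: -43950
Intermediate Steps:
g(W) = W
-(g(U) + ((-19 - 37) + 115))*(348 + 238) = -(16 + ((-19 - 37) + 115))*(348 + 238) = -(16 + (-56 + 115))*586 = -(16 + 59)*586 = -75*586 = -1*43950 = -43950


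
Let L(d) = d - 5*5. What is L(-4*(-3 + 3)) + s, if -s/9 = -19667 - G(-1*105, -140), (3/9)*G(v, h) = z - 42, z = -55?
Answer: 174359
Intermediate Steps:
G(v, h) = -291 (G(v, h) = 3*(-55 - 42) = 3*(-97) = -291)
s = 174384 (s = -9*(-19667 - 1*(-291)) = -9*(-19667 + 291) = -9*(-19376) = 174384)
L(d) = -25 + d (L(d) = d - 25 = -25 + d)
L(-4*(-3 + 3)) + s = (-25 - 4*(-3 + 3)) + 174384 = (-25 - 4*0) + 174384 = (-25 + 0) + 174384 = -25 + 174384 = 174359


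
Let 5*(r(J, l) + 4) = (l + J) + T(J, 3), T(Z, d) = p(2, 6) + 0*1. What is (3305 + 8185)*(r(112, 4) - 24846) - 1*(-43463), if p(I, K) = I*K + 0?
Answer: -285188893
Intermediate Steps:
p(I, K) = I*K
T(Z, d) = 12 (T(Z, d) = 2*6 + 0*1 = 12 + 0 = 12)
r(J, l) = -8/5 + J/5 + l/5 (r(J, l) = -4 + ((l + J) + 12)/5 = -4 + ((J + l) + 12)/5 = -4 + (12 + J + l)/5 = -4 + (12/5 + J/5 + l/5) = -8/5 + J/5 + l/5)
(3305 + 8185)*(r(112, 4) - 24846) - 1*(-43463) = (3305 + 8185)*((-8/5 + (⅕)*112 + (⅕)*4) - 24846) - 1*(-43463) = 11490*((-8/5 + 112/5 + ⅘) - 24846) + 43463 = 11490*(108/5 - 24846) + 43463 = 11490*(-124122/5) + 43463 = -285232356 + 43463 = -285188893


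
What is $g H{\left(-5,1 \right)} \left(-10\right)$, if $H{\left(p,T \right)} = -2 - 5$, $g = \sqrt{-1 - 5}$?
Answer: $70 i \sqrt{6} \approx 171.46 i$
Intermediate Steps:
$g = i \sqrt{6}$ ($g = \sqrt{-6} = i \sqrt{6} \approx 2.4495 i$)
$H{\left(p,T \right)} = -7$ ($H{\left(p,T \right)} = -2 - 5 = -7$)
$g H{\left(-5,1 \right)} \left(-10\right) = i \sqrt{6} \left(-7\right) \left(-10\right) = - 7 i \sqrt{6} \left(-10\right) = 70 i \sqrt{6}$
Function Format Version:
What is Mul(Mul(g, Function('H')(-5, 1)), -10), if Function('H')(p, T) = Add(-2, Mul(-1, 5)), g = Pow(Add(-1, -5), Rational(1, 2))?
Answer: Mul(70, I, Pow(6, Rational(1, 2))) ≈ Mul(171.46, I)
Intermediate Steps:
g = Mul(I, Pow(6, Rational(1, 2))) (g = Pow(-6, Rational(1, 2)) = Mul(I, Pow(6, Rational(1, 2))) ≈ Mul(2.4495, I))
Function('H')(p, T) = -7 (Function('H')(p, T) = Add(-2, -5) = -7)
Mul(Mul(g, Function('H')(-5, 1)), -10) = Mul(Mul(Mul(I, Pow(6, Rational(1, 2))), -7), -10) = Mul(Mul(-7, I, Pow(6, Rational(1, 2))), -10) = Mul(70, I, Pow(6, Rational(1, 2)))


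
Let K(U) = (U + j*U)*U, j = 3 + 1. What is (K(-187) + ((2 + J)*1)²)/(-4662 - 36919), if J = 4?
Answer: -4067/967 ≈ -4.2058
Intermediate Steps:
j = 4
K(U) = 5*U² (K(U) = (U + 4*U)*U = (5*U)*U = 5*U²)
(K(-187) + ((2 + J)*1)²)/(-4662 - 36919) = (5*(-187)² + ((2 + 4)*1)²)/(-4662 - 36919) = (5*34969 + (6*1)²)/(-41581) = (174845 + 6²)*(-1/41581) = (174845 + 36)*(-1/41581) = 174881*(-1/41581) = -4067/967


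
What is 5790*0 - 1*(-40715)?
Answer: 40715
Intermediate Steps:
5790*0 - 1*(-40715) = 0 + 40715 = 40715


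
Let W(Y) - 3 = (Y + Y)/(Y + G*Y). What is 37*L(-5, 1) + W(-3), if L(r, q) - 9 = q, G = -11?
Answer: 1864/5 ≈ 372.80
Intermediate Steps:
L(r, q) = 9 + q
W(Y) = 14/5 (W(Y) = 3 + (Y + Y)/(Y - 11*Y) = 3 + (2*Y)/((-10*Y)) = 3 + (2*Y)*(-1/(10*Y)) = 3 - ⅕ = 14/5)
37*L(-5, 1) + W(-3) = 37*(9 + 1) + 14/5 = 37*10 + 14/5 = 370 + 14/5 = 1864/5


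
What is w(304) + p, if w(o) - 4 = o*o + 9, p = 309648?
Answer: 402077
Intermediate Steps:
w(o) = 13 + o**2 (w(o) = 4 + (o*o + 9) = 4 + (o**2 + 9) = 4 + (9 + o**2) = 13 + o**2)
w(304) + p = (13 + 304**2) + 309648 = (13 + 92416) + 309648 = 92429 + 309648 = 402077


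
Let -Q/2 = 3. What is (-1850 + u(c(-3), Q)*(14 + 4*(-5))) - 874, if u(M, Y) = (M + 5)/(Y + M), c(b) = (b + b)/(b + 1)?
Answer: -2708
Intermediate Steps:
Q = -6 (Q = -2*3 = -6)
c(b) = 2*b/(1 + b) (c(b) = (2*b)/(1 + b) = 2*b/(1 + b))
u(M, Y) = (5 + M)/(M + Y)
(-1850 + u(c(-3), Q)*(14 + 4*(-5))) - 874 = (-1850 + ((5 + 2*(-3)/(1 - 3))/(2*(-3)/(1 - 3) - 6))*(14 + 4*(-5))) - 874 = (-1850 + ((5 + 2*(-3)/(-2))/(2*(-3)/(-2) - 6))*(14 - 20)) - 874 = (-1850 + ((5 + 2*(-3)*(-1/2))/(2*(-3)*(-1/2) - 6))*(-6)) - 874 = (-1850 + ((5 + 3)/(3 - 6))*(-6)) - 874 = (-1850 + (8/(-3))*(-6)) - 874 = (-1850 - 1/3*8*(-6)) - 874 = (-1850 - 8/3*(-6)) - 874 = (-1850 + 16) - 874 = -1834 - 874 = -2708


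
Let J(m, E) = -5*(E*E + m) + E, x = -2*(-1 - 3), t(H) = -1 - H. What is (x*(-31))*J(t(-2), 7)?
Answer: 60264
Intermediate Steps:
x = 8 (x = -2*(-4) = 8)
J(m, E) = E - 5*m - 5*E² (J(m, E) = -5*(E² + m) + E = -5*(m + E²) + E = (-5*m - 5*E²) + E = E - 5*m - 5*E²)
(x*(-31))*J(t(-2), 7) = (8*(-31))*(7 - 5*(-1 - 1*(-2)) - 5*7²) = -248*(7 - 5*(-1 + 2) - 5*49) = -248*(7 - 5*1 - 245) = -248*(7 - 5 - 245) = -248*(-243) = 60264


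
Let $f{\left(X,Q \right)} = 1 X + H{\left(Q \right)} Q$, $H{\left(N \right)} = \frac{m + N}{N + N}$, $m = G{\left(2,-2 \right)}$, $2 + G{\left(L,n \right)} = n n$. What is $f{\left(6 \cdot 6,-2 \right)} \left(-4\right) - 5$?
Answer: $-149$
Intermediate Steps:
$G{\left(L,n \right)} = -2 + n^{2}$ ($G{\left(L,n \right)} = -2 + n n = -2 + n^{2}$)
$m = 2$ ($m = -2 + \left(-2\right)^{2} = -2 + 4 = 2$)
$H{\left(N \right)} = \frac{2 + N}{2 N}$ ($H{\left(N \right)} = \frac{2 + N}{N + N} = \frac{2 + N}{2 N}$)
$f{\left(X,Q \right)} = 1 + X + \frac{Q}{2}$ ($f{\left(X,Q \right)} = 1 X + \frac{2 + Q}{2 Q} Q = X + \left(1 + \frac{Q}{2}\right) = 1 + X + \frac{Q}{2}$)
$f{\left(6 \cdot 6,-2 \right)} \left(-4\right) - 5 = \left(1 + 6 \cdot 6 + \frac{1}{2} \left(-2\right)\right) \left(-4\right) - 5 = \left(1 + 36 - 1\right) \left(-4\right) - 5 = 36 \left(-4\right) - 5 = -144 - 5 = -149$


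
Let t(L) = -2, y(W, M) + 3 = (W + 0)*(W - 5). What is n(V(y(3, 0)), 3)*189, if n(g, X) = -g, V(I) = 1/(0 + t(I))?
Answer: 189/2 ≈ 94.500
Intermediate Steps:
y(W, M) = -3 + W*(-5 + W) (y(W, M) = -3 + (W + 0)*(W - 5) = -3 + W*(-5 + W))
V(I) = -½ (V(I) = 1/(0 - 2) = 1/(-2) = -½)
n(V(y(3, 0)), 3)*189 = -1*(-½)*189 = (½)*189 = 189/2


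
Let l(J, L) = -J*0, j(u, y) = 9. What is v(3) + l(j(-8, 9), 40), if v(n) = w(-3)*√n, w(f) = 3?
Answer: 3*√3 ≈ 5.1962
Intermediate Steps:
v(n) = 3*√n
l(J, L) = 0
v(3) + l(j(-8, 9), 40) = 3*√3 + 0 = 3*√3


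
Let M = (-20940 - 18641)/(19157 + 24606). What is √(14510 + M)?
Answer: √27787822268887/43763 ≈ 120.45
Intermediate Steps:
M = -39581/43763 ≈ -0.90444
√(14510 + M) = √(14510 - 39581/43763) = √(634961549/43763) = √27787822268887/43763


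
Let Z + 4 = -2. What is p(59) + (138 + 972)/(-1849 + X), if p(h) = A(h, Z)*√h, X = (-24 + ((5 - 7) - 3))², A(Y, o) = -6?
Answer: -185/168 - 6*√59 ≈ -47.188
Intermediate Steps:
Z = -6 (Z = -4 - 2 = -6)
X = 841 (X = (-24 + (-2 - 3))² = (-24 - 5)² = (-29)² = 841)
p(h) = -6*√h
p(59) + (138 + 972)/(-1849 + X) = -6*√59 + (138 + 972)/(-1849 + 841) = -6*√59 + 1110/(-1008) = -6*√59 + 1110*(-1/1008) = -6*√59 - 185/168 = -185/168 - 6*√59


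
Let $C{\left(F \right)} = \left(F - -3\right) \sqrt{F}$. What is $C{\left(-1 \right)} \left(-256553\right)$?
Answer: $- 513106 i \approx - 5.1311 \cdot 10^{5} i$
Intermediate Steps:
$C{\left(F \right)} = \sqrt{F} \left(3 + F\right)$ ($C{\left(F \right)} = \left(F + 3\right) \sqrt{F} = \left(3 + F\right) \sqrt{F} = \sqrt{F} \left(3 + F\right)$)
$C{\left(-1 \right)} \left(-256553\right) = \sqrt{-1} \left(3 - 1\right) \left(-256553\right) = i 2 \left(-256553\right) = 2 i \left(-256553\right) = - 513106 i$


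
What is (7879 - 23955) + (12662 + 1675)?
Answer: -1739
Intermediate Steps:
(7879 - 23955) + (12662 + 1675) = -16076 + 14337 = -1739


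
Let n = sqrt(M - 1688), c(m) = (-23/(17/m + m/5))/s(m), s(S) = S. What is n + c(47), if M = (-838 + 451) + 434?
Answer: -115/2294 + I*sqrt(1641) ≈ -0.050131 + 40.509*I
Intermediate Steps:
M = 47 (M = -387 + 434 = 47)
c(m) = -23/(m*(17/m + m/5)) (c(m) = (-23/(17/m + m/5))/m = -23/(m*(17/m + m/5)))
n = I*sqrt(1641) (n = sqrt(47 - 1688) = sqrt(-1641) = I*sqrt(1641) ≈ 40.509*I)
n + c(47) = I*sqrt(1641) - 115/(85 + 47**2) = I*sqrt(1641) - 115/(85 + 2209) = I*sqrt(1641) - 115/2294 = -115/2294 + I*sqrt(1641)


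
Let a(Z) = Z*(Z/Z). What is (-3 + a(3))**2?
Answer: 0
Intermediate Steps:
a(Z) = Z (a(Z) = Z*1 = Z)
(-3 + a(3))**2 = (-3 + 3)**2 = 0**2 = 0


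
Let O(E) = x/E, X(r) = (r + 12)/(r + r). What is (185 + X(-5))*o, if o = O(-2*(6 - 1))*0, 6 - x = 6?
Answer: 0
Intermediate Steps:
x = 0 (x = 6 - 1*6 = 6 - 6 = 0)
X(r) = (12 + r)/(2*r) (X(r) = (12 + r)/((2*r)) = (12 + r)*(1/(2*r)) = (12 + r)/(2*r))
O(E) = 0 (O(E) = 0/E = 0)
o = 0 (o = 0*0 = 0)
(185 + X(-5))*o = (185 + (½)*(12 - 5)/(-5))*0 = (185 + (½)*(-⅕)*7)*0 = (185 - 7/10)*0 = (1843/10)*0 = 0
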